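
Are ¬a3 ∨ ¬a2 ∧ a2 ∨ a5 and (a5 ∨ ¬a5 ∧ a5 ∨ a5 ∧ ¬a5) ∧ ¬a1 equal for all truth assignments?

E1: ¬a3 ∨ ¬a2 ∧ a2 ∨ a5
    = ¬a3 ∨ a5   [complement / identity]
E2: (a5 ∨ ¬a5 ∧ a5 ∨ a5 ∧ ¬a5) ∧ ¬a1
    = (a5 ∨ a5 ∧ ¬a5) ∧ ¬a1   [complement / identity]
    = a5 ∧ ¬a1   [complement / identity]
These differ: at a1=1, a2=0, a3=0, a5=1, E1 = 1 but E2 = 0.

No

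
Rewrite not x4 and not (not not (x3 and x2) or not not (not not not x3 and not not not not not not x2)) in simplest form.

not x4 and not (not not (x3 and x2) or not not (not not not x3 and not not not not not not x2))
= not x4 and not (not not (x3 and x2) or not (not not x3 or not not not not not x2))   [De Morgan]
= not x4 and not (not not (x3 and x2) or not x3 and not not not not x2)   [De Morgan]
= not x4 and not (not not (x3 and x2) or not x3 and not not x2)   [double negation]
= not x4 and not (x3 and x2 or not x3 and not not x2)   [double negation]
= not x4 and not (x3 and x2 or not x3 and x2)   [double negation]
= not x4 and not x2   [distribution]

not x4 and not x2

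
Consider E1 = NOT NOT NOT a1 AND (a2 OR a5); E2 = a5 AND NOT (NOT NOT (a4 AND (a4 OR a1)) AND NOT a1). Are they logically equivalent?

E1: NOT NOT NOT a1 AND (a2 OR a5)
    = NOT a1 AND (a2 OR a5)   [double negation]
E2: a5 AND NOT (NOT NOT (a4 AND (a4 OR a1)) AND NOT a1)
    = a5 AND (NOT (a4 AND (a4 OR a1)) OR a1)   [De Morgan]
    = a5 AND (NOT a4 OR a1)   [absorption]
These differ: at a1=1, a2=1, a4=0, a5=1, E1 = 0 but E2 = 1.

No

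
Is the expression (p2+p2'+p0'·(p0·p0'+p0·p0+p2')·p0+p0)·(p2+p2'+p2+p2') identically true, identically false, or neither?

(p2+p2'+p0'·(p0·p0'+p0·p0+p2')·p0+p0)·(p2+p2'+p2+p2')
= (p2+p2'+p0'·(p0·p0'+p0·p0+p2')·p0+p0)·(p2+p2')   (idempotence)
= (p2+p2'+p0'·(p0+p2')·p0+p0)·(p2+p2')   (distribution)
= (p2+p2'+p0'·p0+p0)·(p2+p2')   (absorption)
= (p2+p2'+p0)·(p2+p2')   (complement / identity)
= p2+p2'   (absorption)
= 1   (complement)

identically true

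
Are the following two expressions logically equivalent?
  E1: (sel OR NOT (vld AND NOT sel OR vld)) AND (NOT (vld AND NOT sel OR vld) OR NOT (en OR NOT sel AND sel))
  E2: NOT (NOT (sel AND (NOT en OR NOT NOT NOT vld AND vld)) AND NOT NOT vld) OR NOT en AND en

E1: (sel OR NOT (vld AND NOT sel OR vld)) AND (NOT (vld AND NOT sel OR vld) OR NOT (en OR NOT sel AND sel))
    = sel AND NOT (en OR NOT sel AND sel) OR NOT (vld AND NOT sel OR vld)   [distribution]
    = sel AND NOT (en OR NOT sel AND sel) OR NOT vld   [absorption]
    = sel AND NOT en OR NOT vld   [complement / identity]
E2: NOT (NOT (sel AND (NOT en OR NOT NOT NOT vld AND vld)) AND NOT NOT vld) OR NOT en AND en
    = sel AND (NOT en OR NOT NOT NOT vld AND vld) OR NOT vld OR NOT en AND en   [De Morgan]
    = sel AND (NOT en OR NOT NOT NOT vld AND vld) OR NOT vld   [complement / identity]
    = sel AND (NOT en OR NOT vld AND vld) OR NOT vld   [double negation]
    = sel AND NOT en OR NOT vld   [complement / identity]
Both reduce to sel AND NOT en OR NOT vld, so they are equivalent.

Yes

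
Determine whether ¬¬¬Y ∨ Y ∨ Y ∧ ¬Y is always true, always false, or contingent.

¬¬¬Y ∨ Y ∨ Y ∧ ¬Y
= ¬Y ∨ Y ∨ Y ∧ ¬Y   (double negation)
= ¬Y ∨ Y   (complement / identity)
= True   (complement)

always true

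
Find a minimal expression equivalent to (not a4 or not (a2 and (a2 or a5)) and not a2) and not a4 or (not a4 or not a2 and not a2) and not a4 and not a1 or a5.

(not a4 or not (a2 and (a2 or a5)) and not a2) and not a4 or (not a4 or not a2 and not a2) and not a4 and not a1 or a5
= (not a4 or not a2 and not a2) and not a4 or (not a4 or not a2 and not a2) and not a4 and not a1 or a5   [absorption]
= (not a4 or not a2 and not a2) and not a4 or a5   [absorption]
= (not a4 or not a2) and not a4 or a5   [idempotence]
= not a4 or a5   [absorption]

not a4 or a5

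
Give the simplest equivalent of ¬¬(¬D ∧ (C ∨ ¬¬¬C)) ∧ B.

¬¬(¬D ∧ (C ∨ ¬¬¬C)) ∧ B
= ¬¬(¬D ∧ (C ∨ ¬C)) ∧ B   (double negation)
= ¬¬¬D ∧ B   (complement / identity)
= ¬D ∧ B   (double negation)

¬D ∧ B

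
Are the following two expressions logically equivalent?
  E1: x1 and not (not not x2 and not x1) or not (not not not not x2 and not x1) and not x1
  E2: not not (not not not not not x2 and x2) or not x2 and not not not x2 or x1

Yes

E1: x1 and not (not not x2 and not x1) or not (not not not not x2 and not x1) and not x1
    = x1 and not (not not x2 and not x1) or not (not not x2 and not x1) and not x1   — double negation
    = not (not not x2 and not x1)   — distribution
    = not x2 or x1   — De Morgan
E2: not not (not not not not not x2 and x2) or not x2 and not not not x2 or x1
    = not not (not not not x2 and x2) or not x2 and not not not x2 or x1   — double negation
    = not not not x2 and x2 or not x2 and not not not x2 or x1   — double negation
    = not not not x2 or x1   — distribution
    = not x2 or x1   — double negation
Both reduce to not x2 or x1, so they are equivalent.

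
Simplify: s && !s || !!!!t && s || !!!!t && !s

s && !s || !!!!t && s || !!!!t && !s
= s && !s || !!!!t   (distribution)
= s && !s || !!t   (double negation)
= !!t   (complement / identity)
= t   (double negation)

t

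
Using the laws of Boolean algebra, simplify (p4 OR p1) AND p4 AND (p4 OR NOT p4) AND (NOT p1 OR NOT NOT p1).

(p4 OR p1) AND p4 AND (p4 OR NOT p4) AND (NOT p1 OR NOT NOT p1)
= (p4 OR p1) AND p4 AND (p4 OR NOT p4) AND (NOT p1 OR p1)   — double negation
= (p4 OR p1) AND p4 AND (p4 OR NOT p4)   — complement / identity
= (p4 OR p1) AND p4   — complement / identity
= p4   — absorption

p4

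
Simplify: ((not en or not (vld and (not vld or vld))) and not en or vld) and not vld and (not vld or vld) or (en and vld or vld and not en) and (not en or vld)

not en or vld

((not en or not (vld and (not vld or vld))) and not en or vld) and not vld and (not vld or vld) or (en and vld or vld and not en) and (not en or vld)
= ((not en or not (vld and (not vld or vld))) and not en or vld) and not vld or (en and vld or vld and not en) and (not en or vld)   (complement / identity)
= ((not en or not (vld and (not vld or vld))) and not en or vld) and not vld or vld and (not en or vld)   (distribution)
= ((not en or not vld) and not en or vld) and not vld or vld and (not en or vld)   (complement / identity)
= (not en or vld) and not vld or vld and (not en or vld)   (absorption)
= not en or vld   (distribution)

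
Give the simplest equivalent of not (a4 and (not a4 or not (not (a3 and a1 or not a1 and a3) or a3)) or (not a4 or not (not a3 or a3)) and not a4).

a4

not (a4 and (not a4 or not (not (a3 and a1 or not a1 and a3) or a3)) or (not a4 or not (not a3 or a3)) and not a4)
= not (a4 and (not a4 or not (not a3 or a3)) or (not a4 or not (not a3 or a3)) and not a4)
= not (not a4 or not (not a3 or a3))
= a4 and (not a3 or a3)
= a4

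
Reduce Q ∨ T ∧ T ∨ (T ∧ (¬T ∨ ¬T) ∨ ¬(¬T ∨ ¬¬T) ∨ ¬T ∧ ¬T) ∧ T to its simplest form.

Q ∨ T

Q ∨ T ∧ T ∨ (T ∧ (¬T ∨ ¬T) ∨ ¬(¬T ∨ ¬¬T) ∨ ¬T ∧ ¬T) ∧ T
= Q ∨ T ∧ T ∨ (T ∧ ¬T ∨ ¬(¬T ∨ ¬¬T) ∨ ¬T ∧ ¬T) ∧ T   — idempotence
= Q ∨ T ∧ T ∨ (T ∧ ¬T ∨ T ∧ ¬T ∨ ¬T ∧ ¬T) ∧ T   — De Morgan
= Q ∨ T ∧ T ∨ (T ∧ ¬T ∨ ¬T ∧ ¬T) ∧ T   — idempotence
= Q ∨ T ∧ T ∨ ¬T ∧ T   — distribution
= Q ∨ T   — distribution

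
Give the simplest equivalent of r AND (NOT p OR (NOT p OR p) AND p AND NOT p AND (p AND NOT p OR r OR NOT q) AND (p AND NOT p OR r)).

r AND (NOT p OR (NOT p OR p) AND p AND NOT p AND (p AND NOT p OR r OR NOT q) AND (p AND NOT p OR r))
= r AND (NOT p OR p AND NOT p AND (p AND NOT p OR r OR NOT q) AND (p AND NOT p OR r))   (complement / identity)
= r AND (NOT p OR p AND NOT p AND (p AND NOT p OR r))   (absorption)
= r AND (NOT p OR p AND NOT p)   (absorption)
= r AND NOT p   (complement / identity)

r AND NOT p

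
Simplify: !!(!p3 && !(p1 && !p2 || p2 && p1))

!p3 && !p1

!!(!p3 && !(p1 && !p2 || p2 && p1))
= !p3 && !(p1 && !p2 || p2 && p1)   [double negation]
= !p3 && !p1   [distribution]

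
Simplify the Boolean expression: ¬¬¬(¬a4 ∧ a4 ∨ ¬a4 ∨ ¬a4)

¬¬¬(¬a4 ∧ a4 ∨ ¬a4 ∨ ¬a4)
= ¬¬¬(¬a4 ∨ ¬a4)   — complement / identity
= ¬(¬a4 ∨ ¬a4)   — double negation
= a4 ∧ a4   — De Morgan
= a4   — idempotence

a4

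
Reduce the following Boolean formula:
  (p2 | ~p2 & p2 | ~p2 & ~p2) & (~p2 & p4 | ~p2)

~p2

(p2 | ~p2 & p2 | ~p2 & ~p2) & (~p2 & p4 | ~p2)
= (p2 | ~p2) & (~p2 & p4 | ~p2)   — distribution
= ~p2 & p4 | ~p2   — complement / identity
= ~p2   — absorption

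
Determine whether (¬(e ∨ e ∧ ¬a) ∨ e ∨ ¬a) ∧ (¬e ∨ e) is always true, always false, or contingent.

always true

(¬(e ∨ e ∧ ¬a) ∨ e ∨ ¬a) ∧ (¬e ∨ e)
= (¬e ∨ e ∨ ¬a) ∧ (¬e ∨ e)   (absorption)
= ¬e ∨ e   (absorption)
= True   (complement)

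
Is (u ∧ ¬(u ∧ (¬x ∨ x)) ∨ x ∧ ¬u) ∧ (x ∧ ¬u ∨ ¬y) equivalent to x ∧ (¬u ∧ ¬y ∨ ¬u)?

E1: (u ∧ ¬(u ∧ (¬x ∨ x)) ∨ x ∧ ¬u) ∧ (x ∧ ¬u ∨ ¬y)
    = (u ∧ ¬u ∨ x ∧ ¬u) ∧ (x ∧ ¬u ∨ ¬y)   — complement / identity
    = x ∧ ¬u ∧ (x ∧ ¬u ∨ ¬y)   — complement / identity
    = x ∧ ¬u   — absorption
E2: x ∧ (¬u ∧ ¬y ∨ ¬u)
    = x ∧ ¬u   — absorption
Both reduce to x ∧ ¬u, so they are equivalent.

Yes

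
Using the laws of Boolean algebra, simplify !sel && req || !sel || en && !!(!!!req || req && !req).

!sel && req || !sel || en && !!(!!!req || req && !req)
= !sel || en && !!(!!!req || req && !req)   (absorption)
= !sel || en && !!!!!req   (complement / identity)
= !sel || en && !!!req   (double negation)
= !sel || en && !req   (double negation)

!sel || en && !req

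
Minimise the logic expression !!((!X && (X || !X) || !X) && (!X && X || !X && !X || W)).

!!((!X && (X || !X) || !X) && (!X && X || !X && !X || W))
= !!((!X && (X || !X) || !X) && (!X || W))   (distribution)
= !!((!X || !X) && (!X || W))   (complement / identity)
= !!(!X && W || !X)   (distribution)
= !!!X   (absorption)
= !X   (double negation)

!X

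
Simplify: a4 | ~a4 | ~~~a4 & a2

1

a4 | ~a4 | ~~~a4 & a2
= a4 | ~a4 | ~a4 & a2   (double negation)
= a4 | ~a4   (absorption)
= 1   (complement)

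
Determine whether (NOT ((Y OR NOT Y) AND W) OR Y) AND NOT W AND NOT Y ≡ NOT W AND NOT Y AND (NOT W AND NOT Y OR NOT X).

E1: (NOT ((Y OR NOT Y) AND W) OR Y) AND NOT W AND NOT Y
    = (NOT W OR Y) AND NOT W AND NOT Y   [complement / identity]
    = NOT W AND NOT Y   [absorption]
E2: NOT W AND NOT Y AND (NOT W AND NOT Y OR NOT X)
    = NOT W AND NOT Y   [absorption]
Both reduce to NOT W AND NOT Y, so they are equivalent.

Yes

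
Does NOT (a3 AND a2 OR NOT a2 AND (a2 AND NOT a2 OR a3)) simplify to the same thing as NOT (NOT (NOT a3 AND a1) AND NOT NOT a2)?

No

E1: NOT (a3 AND a2 OR NOT a2 AND (a2 AND NOT a2 OR a3))
    = NOT (a3 AND a2 OR NOT a2 AND a3)   (complement / identity)
    = NOT a3   (distribution)
E2: NOT (NOT (NOT a3 AND a1) AND NOT NOT a2)
    = NOT a3 AND a1 OR NOT a2   (De Morgan)
These differ: at a1=0, a2=0, a3=1, E1 = 0 but E2 = 1.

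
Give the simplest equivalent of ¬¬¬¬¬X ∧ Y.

¬X ∧ Y

¬¬¬¬¬X ∧ Y
= ¬¬¬X ∧ Y
= ¬X ∧ Y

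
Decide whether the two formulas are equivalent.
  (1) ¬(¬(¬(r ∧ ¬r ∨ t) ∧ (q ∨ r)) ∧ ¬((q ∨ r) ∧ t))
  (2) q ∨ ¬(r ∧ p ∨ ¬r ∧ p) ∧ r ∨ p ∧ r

Yes

E1: ¬(¬(¬(r ∧ ¬r ∨ t) ∧ (q ∨ r)) ∧ ¬((q ∨ r) ∧ t))
    = ¬(r ∧ ¬r ∨ t) ∧ (q ∨ r) ∨ (q ∨ r) ∧ t
    = ¬t ∧ (q ∨ r) ∨ (q ∨ r) ∧ t
    = q ∨ r
E2: q ∨ ¬(r ∧ p ∨ ¬r ∧ p) ∧ r ∨ p ∧ r
    = q ∨ ¬p ∧ r ∨ p ∧ r
    = q ∨ r
Both reduce to q ∨ r, so they are equivalent.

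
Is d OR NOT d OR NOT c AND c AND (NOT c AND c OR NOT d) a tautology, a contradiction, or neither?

d OR NOT d OR NOT c AND c AND (NOT c AND c OR NOT d)
= d OR NOT d OR NOT c AND c   (absorption)
= d OR NOT d   (complement / identity)
= TRUE   (complement)

tautology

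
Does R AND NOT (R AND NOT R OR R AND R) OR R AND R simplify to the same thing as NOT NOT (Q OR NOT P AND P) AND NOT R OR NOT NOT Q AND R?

E1: R AND NOT (R AND NOT R OR R AND R) OR R AND R
    = R AND NOT R OR R AND R
    = R
E2: NOT NOT (Q OR NOT P AND P) AND NOT R OR NOT NOT Q AND R
    = NOT NOT Q AND NOT R OR NOT NOT Q AND R
    = NOT NOT Q
    = Q
These differ: at P=0, Q=0, R=1, E1 = 1 but E2 = 0.

No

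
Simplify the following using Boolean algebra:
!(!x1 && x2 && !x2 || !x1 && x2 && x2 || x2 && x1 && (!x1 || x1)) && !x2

!x2

!(!x1 && x2 && !x2 || !x1 && x2 && x2 || x2 && x1 && (!x1 || x1)) && !x2
= !(!x1 && x2 || x2 && x1 && (!x1 || x1)) && !x2   (distribution)
= !(!x1 && x2 || x2 && x1) && !x2   (complement / identity)
= !x2 && !x2   (distribution)
= !x2   (idempotence)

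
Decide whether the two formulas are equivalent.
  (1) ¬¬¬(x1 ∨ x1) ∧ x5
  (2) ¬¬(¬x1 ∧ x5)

Yes

E1: ¬¬¬(x1 ∨ x1) ∧ x5
    = ¬(x1 ∨ x1) ∧ x5   — double negation
    = ¬x1 ∧ x5   — idempotence
E2: ¬¬(¬x1 ∧ x5)
    = ¬x1 ∧ x5   — double negation
Both reduce to ¬x1 ∧ x5, so they are equivalent.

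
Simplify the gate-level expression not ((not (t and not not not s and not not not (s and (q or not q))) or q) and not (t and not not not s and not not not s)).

t and not s

not ((not (t and not not not s and not not not (s and (q or not q))) or q) and not (t and not not not s and not not not s))
= not ((not (t and not not not s and not not not s) or q) and not (t and not not not s and not not not s))   [complement / identity]
= not not (t and not not not s and not not not s)   [absorption]
= t and not not not s and not not not s   [double negation]
= t and not not not s   [idempotence]
= t and not s   [double negation]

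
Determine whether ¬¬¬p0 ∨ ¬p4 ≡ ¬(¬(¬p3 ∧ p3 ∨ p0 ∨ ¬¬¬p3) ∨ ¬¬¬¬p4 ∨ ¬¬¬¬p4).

No

E1: ¬¬¬p0 ∨ ¬p4
    = ¬p0 ∨ ¬p4   (double negation)
E2: ¬(¬(¬p3 ∧ p3 ∨ p0 ∨ ¬¬¬p3) ∨ ¬¬¬¬p4 ∨ ¬¬¬¬p4)
    = ¬(¬(¬p3 ∧ p3 ∨ p0 ∨ ¬¬¬p3) ∨ ¬¬¬¬p4)   (idempotence)
    = ¬(¬(¬p3 ∧ p3 ∨ p0 ∨ ¬¬¬p3) ∨ ¬¬p4)   (double negation)
    = (¬p3 ∧ p3 ∨ p0 ∨ ¬¬¬p3) ∧ ¬p4   (De Morgan)
    = (¬p3 ∧ p3 ∨ p0 ∨ ¬p3) ∧ ¬p4   (double negation)
    = (p0 ∨ ¬p3) ∧ ¬p4   (complement / identity)
These differ: at p0=0, p3=1, p4=1, E1 = 1 but E2 = 0.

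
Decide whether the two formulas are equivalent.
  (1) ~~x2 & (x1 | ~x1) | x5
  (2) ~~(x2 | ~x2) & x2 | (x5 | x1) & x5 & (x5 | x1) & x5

Yes

E1: ~~x2 & (x1 | ~x1) | x5
    = ~~x2 | x5   — complement / identity
    = x2 | x5   — double negation
E2: ~~(x2 | ~x2) & x2 | (x5 | x1) & x5 & (x5 | x1) & x5
    = ~~(x2 | ~x2) & x2 | (x5 | x1) & x5   — idempotence
    = (x2 | ~x2) & x2 | (x5 | x1) & x5   — double negation
    = x2 | (x5 | x1) & x5   — complement / identity
    = x2 | x5   — absorption
Both reduce to x2 | x5, so they are equivalent.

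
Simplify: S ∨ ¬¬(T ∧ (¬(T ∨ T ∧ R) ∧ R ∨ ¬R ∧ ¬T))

S

S ∨ ¬¬(T ∧ (¬(T ∨ T ∧ R) ∧ R ∨ ¬R ∧ ¬T))
= S ∨ ¬¬(T ∧ (¬T ∧ R ∨ ¬R ∧ ¬T))
= S ∨ T ∧ (¬T ∧ R ∨ ¬R ∧ ¬T)
= S ∨ T ∧ ¬T
= S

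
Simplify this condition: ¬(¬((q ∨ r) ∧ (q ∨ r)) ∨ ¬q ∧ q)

¬(¬((q ∨ r) ∧ (q ∨ r)) ∨ ¬q ∧ q)
= ¬(¬(q ∨ r) ∨ ¬q ∧ q)   [idempotence]
= ¬¬(q ∨ r)   [complement / identity]
= q ∨ r   [double negation]

q ∨ r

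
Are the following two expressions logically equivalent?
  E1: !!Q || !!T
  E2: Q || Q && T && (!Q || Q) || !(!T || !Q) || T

E1: !!Q || !!T
    = !!Q || T
    = Q || T
E2: Q || Q && T && (!Q || Q) || !(!T || !Q) || T
    = Q || Q && T && (!Q || Q) || T && Q || T
    = Q || Q && T && (!Q || Q) || T
    = Q || Q && T || T
    = Q || T
Both reduce to Q || T, so they are equivalent.

Yes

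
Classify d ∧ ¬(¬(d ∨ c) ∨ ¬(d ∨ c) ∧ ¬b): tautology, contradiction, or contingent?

contingent

d ∧ ¬(¬(d ∨ c) ∨ ¬(d ∨ c) ∧ ¬b)
= d ∧ ¬¬(d ∨ c)
= d ∧ (d ∨ c)
= d
This depends on d, so it is not a constant.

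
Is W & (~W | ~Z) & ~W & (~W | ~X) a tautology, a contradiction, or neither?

W & (~W | ~Z) & ~W & (~W | ~X)
= W & ~W & (~W | ~X)   (absorption)
= W & ~W   (absorption)
= 0   (complement)

contradiction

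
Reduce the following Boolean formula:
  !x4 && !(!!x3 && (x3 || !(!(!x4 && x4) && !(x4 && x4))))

!x4 && !x3

!x4 && !(!!x3 && (x3 || !(!(!x4 && x4) && !(x4 && x4))))
= !x4 && !(!!x3 && (x3 || !x4 && x4 || x4 && x4))   [De Morgan]
= !x4 && !(!!x3 && (x3 || x4))   [distribution]
= !x4 && !(x3 && (x3 || x4))   [double negation]
= !x4 && !x3   [absorption]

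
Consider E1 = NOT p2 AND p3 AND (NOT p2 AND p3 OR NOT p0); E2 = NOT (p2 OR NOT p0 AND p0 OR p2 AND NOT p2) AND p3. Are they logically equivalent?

E1: NOT p2 AND p3 AND (NOT p2 AND p3 OR NOT p0)
    = NOT p2 AND p3   (absorption)
E2: NOT (p2 OR NOT p0 AND p0 OR p2 AND NOT p2) AND p3
    = NOT (p2 OR NOT p0 AND p0) AND p3   (complement / identity)
    = NOT p2 AND p3   (complement / identity)
Both reduce to NOT p2 AND p3, so they are equivalent.

Yes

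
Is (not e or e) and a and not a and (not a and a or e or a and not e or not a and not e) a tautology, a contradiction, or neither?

contradiction

(not e or e) and a and not a and (not a and a or e or a and not e or not a and not e)
= (not e or e) and a and not a and (e or a and not e or not a and not e)   (complement / identity)
= (not e or e) and a and not a and (e or not e)   (distribution)
= (not e or e) and a and not a   (complement / identity)
= a and not a   (complement / identity)
= False   (complement)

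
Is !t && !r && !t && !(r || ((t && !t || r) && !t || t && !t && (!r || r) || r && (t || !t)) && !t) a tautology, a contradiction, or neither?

!t && !r && !t && !(r || ((t && !t || r) && !t || t && !t && (!r || r) || r && (t || !t)) && !t)
= !t && !r && !t && !(r || ((t && !t || r) && !t || t && !t || r && (t || !t)) && !t)
= !t && !r && !t && !(r || ((t && !t || r) && !t || t && !t || r) && !t)
= !t && !r && !t && !(r || (t && !t || r) && !t)
= !t && !r && !t && !(r || r && !t)
= !t && !r && !t && !r
= !t && !r
This depends on r, t, so it is not a constant.

neither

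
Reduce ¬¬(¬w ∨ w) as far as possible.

¬¬(¬w ∨ w)
= ¬w ∨ w   — double negation
= True   — complement

True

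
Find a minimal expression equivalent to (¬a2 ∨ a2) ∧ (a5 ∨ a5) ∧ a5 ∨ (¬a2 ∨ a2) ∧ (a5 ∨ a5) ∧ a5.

a5

(¬a2 ∨ a2) ∧ (a5 ∨ a5) ∧ a5 ∨ (¬a2 ∨ a2) ∧ (a5 ∨ a5) ∧ a5
= (¬a2 ∨ a2) ∧ (a5 ∨ a5) ∧ (a5 ∨ a5)   [distribution]
= (a5 ∨ a5) ∧ (a5 ∨ a5)   [complement / identity]
= a5 ∨ a5   [idempotence]
= a5   [idempotence]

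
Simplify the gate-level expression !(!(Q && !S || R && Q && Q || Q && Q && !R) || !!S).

Q && !S

!(!(Q && !S || R && Q && Q || Q && Q && !R) || !!S)
= (Q && !S || R && Q && Q || Q && Q && !R) && !S
= (Q && !S || Q && Q) && !S
= (Q && !S || Q) && !S
= Q && !S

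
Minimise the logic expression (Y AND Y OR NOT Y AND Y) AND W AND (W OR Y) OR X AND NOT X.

(Y AND Y OR NOT Y AND Y) AND W AND (W OR Y) OR X AND NOT X
= (Y AND Y OR NOT Y AND Y) AND W AND (W OR Y)
= (Y AND Y OR NOT Y AND Y) AND W
= Y AND W

Y AND W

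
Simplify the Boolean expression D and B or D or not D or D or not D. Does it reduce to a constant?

True

D and B or D or not D or D or not D
= D or not D or D or not D
= D or not D
= True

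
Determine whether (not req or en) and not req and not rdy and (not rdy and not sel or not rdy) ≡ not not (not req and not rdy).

Yes

E1: (not req or en) and not req and not rdy and (not rdy and not sel or not rdy)
    = (not req or en) and not req and not rdy and not rdy   (absorption)
    = not req and not rdy and not rdy   (absorption)
    = not req and not rdy   (idempotence)
E2: not not (not req and not rdy)
    = not req and not rdy   (double negation)
Both reduce to not req and not rdy, so they are equivalent.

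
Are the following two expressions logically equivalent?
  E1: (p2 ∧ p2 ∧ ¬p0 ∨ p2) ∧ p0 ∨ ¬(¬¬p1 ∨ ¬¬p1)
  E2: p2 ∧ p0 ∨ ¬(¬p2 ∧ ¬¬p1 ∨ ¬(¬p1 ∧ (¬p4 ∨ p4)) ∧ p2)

Yes

E1: (p2 ∧ p2 ∧ ¬p0 ∨ p2) ∧ p0 ∨ ¬(¬¬p1 ∨ ¬¬p1)
    = (p2 ∧ ¬p0 ∨ p2) ∧ p0 ∨ ¬(¬¬p1 ∨ ¬¬p1)   — idempotence
    = p2 ∧ p0 ∨ ¬(¬¬p1 ∨ ¬¬p1)   — absorption
    = p2 ∧ p0 ∨ ¬¬¬p1   — idempotence
    = p2 ∧ p0 ∨ ¬p1   — double negation
E2: p2 ∧ p0 ∨ ¬(¬p2 ∧ ¬¬p1 ∨ ¬(¬p1 ∧ (¬p4 ∨ p4)) ∧ p2)
    = p2 ∧ p0 ∨ ¬(¬p2 ∧ ¬¬p1 ∨ ¬¬p1 ∧ p2)   — complement / identity
    = p2 ∧ p0 ∨ ¬¬¬p1   — distribution
    = p2 ∧ p0 ∨ ¬p1   — double negation
Both reduce to p2 ∧ p0 ∨ ¬p1, so they are equivalent.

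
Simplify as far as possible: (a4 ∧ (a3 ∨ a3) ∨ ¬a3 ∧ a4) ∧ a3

a4 ∧ a3

(a4 ∧ (a3 ∨ a3) ∨ ¬a3 ∧ a4) ∧ a3
= (a4 ∧ a3 ∨ ¬a3 ∧ a4) ∧ a3   [idempotence]
= a4 ∧ a3   [distribution]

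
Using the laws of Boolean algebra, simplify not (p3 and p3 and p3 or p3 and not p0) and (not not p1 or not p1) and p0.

not (p3 and p3 and p3 or p3 and not p0) and (not not p1 or not p1) and p0
= not (p3 and p3 and p3 or p3 and not p0) and (p1 or not p1) and p0   (double negation)
= not (p3 and p3 or p3 and not p0) and (p1 or not p1) and p0   (idempotence)
= not (p3 and p3 or p3 and not p0) and p0   (complement / identity)
= not (p3 and (p3 or not p0)) and p0   (distribution)
= not p3 and p0   (absorption)

not p3 and p0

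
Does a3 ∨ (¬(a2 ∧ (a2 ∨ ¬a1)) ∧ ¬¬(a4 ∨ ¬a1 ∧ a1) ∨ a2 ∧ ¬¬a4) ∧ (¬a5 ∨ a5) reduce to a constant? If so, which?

no

a3 ∨ (¬(a2 ∧ (a2 ∨ ¬a1)) ∧ ¬¬(a4 ∨ ¬a1 ∧ a1) ∨ a2 ∧ ¬¬a4) ∧ (¬a5 ∨ a5)
= a3 ∨ ¬(a2 ∧ (a2 ∨ ¬a1)) ∧ ¬¬(a4 ∨ ¬a1 ∧ a1) ∨ a2 ∧ ¬¬a4   — complement / identity
= a3 ∨ ¬a2 ∧ ¬¬(a4 ∨ ¬a1 ∧ a1) ∨ a2 ∧ ¬¬a4   — absorption
= a3 ∨ ¬a2 ∧ ¬¬a4 ∨ a2 ∧ ¬¬a4   — complement / identity
= a3 ∨ ¬¬a4   — distribution
= a3 ∨ a4   — double negation
This depends on a3, a4, so it is not a constant.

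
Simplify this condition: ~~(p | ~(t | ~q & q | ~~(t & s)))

~~(p | ~(t | ~q & q | ~~(t & s)))
= ~~(p | ~(t | ~~(t & s)))
= ~~(p | ~(t | t & s))
= ~~(p | ~t)
= p | ~t

p | ~t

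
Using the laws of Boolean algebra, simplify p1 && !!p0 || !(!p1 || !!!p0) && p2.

p1 && !!p0 || !(!p1 || !!!p0) && p2
= p1 && !!p0 || p1 && !!p0 && p2   [De Morgan]
= p1 && !!p0   [absorption]
= p1 && p0   [double negation]

p1 && p0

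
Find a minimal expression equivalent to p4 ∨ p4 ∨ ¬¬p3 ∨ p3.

p4 ∨ p3

p4 ∨ p4 ∨ ¬¬p3 ∨ p3
= p4 ∨ p4 ∨ p3 ∨ p3
= p4 ∨ p3 ∨ p3
= p4 ∨ p3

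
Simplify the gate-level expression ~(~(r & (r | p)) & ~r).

r

~(~(r & (r | p)) & ~r)
= r & (r | p) | r   (De Morgan)
= r | r   (absorption)
= r   (idempotence)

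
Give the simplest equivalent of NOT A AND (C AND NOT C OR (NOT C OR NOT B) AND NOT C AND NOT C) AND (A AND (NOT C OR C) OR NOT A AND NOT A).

NOT A AND NOT C

NOT A AND (C AND NOT C OR (NOT C OR NOT B) AND NOT C AND NOT C) AND (A AND (NOT C OR C) OR NOT A AND NOT A)
= NOT A AND (C AND NOT C OR (NOT C OR NOT B) AND NOT C AND NOT C) AND (A AND (NOT C OR C) OR NOT A)   [idempotence]
= NOT A AND (C AND NOT C OR (NOT C OR NOT B) AND NOT C AND NOT C) AND (A OR NOT A)   [complement / identity]
= NOT A AND (C AND NOT C OR NOT C AND NOT C) AND (A OR NOT A)   [absorption]
= NOT A AND (C AND NOT C OR NOT C AND NOT C)   [complement / identity]
= NOT A AND NOT C   [distribution]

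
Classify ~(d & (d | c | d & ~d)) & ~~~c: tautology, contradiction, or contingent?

~(d & (d | c | d & ~d)) & ~~~c
= ~(d & (d | c)) & ~~~c   — complement / identity
= ~d & ~~~c   — absorption
= ~d & ~c   — double negation
This depends on c, d, so it is not a constant.

contingent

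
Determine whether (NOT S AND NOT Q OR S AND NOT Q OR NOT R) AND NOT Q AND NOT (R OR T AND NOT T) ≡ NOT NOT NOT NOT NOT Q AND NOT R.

Yes

E1: (NOT S AND NOT Q OR S AND NOT Q OR NOT R) AND NOT Q AND NOT (R OR T AND NOT T)
    = (NOT Q OR NOT R) AND NOT Q AND NOT (R OR T AND NOT T)   — distribution
    = (NOT Q OR NOT R) AND NOT Q AND NOT R   — complement / identity
    = NOT Q AND NOT R   — absorption
E2: NOT NOT NOT NOT NOT Q AND NOT R
    = NOT NOT NOT Q AND NOT R   — double negation
    = NOT Q AND NOT R   — double negation
Both reduce to NOT Q AND NOT R, so they are equivalent.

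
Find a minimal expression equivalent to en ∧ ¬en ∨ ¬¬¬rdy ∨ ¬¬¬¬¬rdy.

¬rdy

en ∧ ¬en ∨ ¬¬¬rdy ∨ ¬¬¬¬¬rdy
= ¬¬¬rdy ∨ ¬¬¬¬¬rdy
= ¬¬¬rdy ∨ ¬¬¬rdy
= ¬¬¬rdy
= ¬rdy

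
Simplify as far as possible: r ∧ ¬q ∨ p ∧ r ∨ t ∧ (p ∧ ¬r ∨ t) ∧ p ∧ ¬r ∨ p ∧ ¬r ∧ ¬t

r ∧ ¬q ∨ p ∧ r ∨ t ∧ (p ∧ ¬r ∨ t) ∧ p ∧ ¬r ∨ p ∧ ¬r ∧ ¬t
= r ∧ ¬q ∨ p ∧ r ∨ t ∧ p ∧ ¬r ∨ p ∧ ¬r ∧ ¬t
= r ∧ ¬q ∨ p ∧ r ∨ p ∧ ¬r
= r ∧ ¬q ∨ p

r ∧ ¬q ∨ p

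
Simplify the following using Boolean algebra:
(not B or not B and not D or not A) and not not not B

not B

(not B or not B and not D or not A) and not not not B
= (not B or not A) and not not not B   — absorption
= (not B or not A) and not B   — double negation
= not B   — absorption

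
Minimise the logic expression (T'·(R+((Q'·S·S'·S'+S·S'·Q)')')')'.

T+R

(T'·(R+((Q'·S·S'·S'+S·S'·Q)')')')'
= T+R+((Q'·S·S'·S'+S·S'·Q)')'   — De Morgan
= T+R+((Q'·S·S'+S·S'·Q)')'   — idempotence
= T+R+((S·S')')'   — distribution
= T+R+S·S'   — double negation
= T+R   — complement / identity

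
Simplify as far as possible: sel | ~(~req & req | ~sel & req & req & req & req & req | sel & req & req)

sel | ~(~req & req | ~sel & req & req & req & req & req | sel & req & req)
= sel | ~(~req & req | ~sel & req & req & req & req | sel & req & req)   (idempotence)
= sel | ~(~req & req | ~sel & req & req | sel & req & req)   (idempotence)
= sel | ~(~req & req | req & req)   (distribution)
= sel | ~req   (distribution)

sel | ~req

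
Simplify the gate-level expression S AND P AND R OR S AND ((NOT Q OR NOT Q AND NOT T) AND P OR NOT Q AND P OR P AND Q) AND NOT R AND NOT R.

S AND P

S AND P AND R OR S AND ((NOT Q OR NOT Q AND NOT T) AND P OR NOT Q AND P OR P AND Q) AND NOT R AND NOT R
= S AND P AND R OR S AND (NOT Q AND P OR NOT Q AND P OR P AND Q) AND NOT R AND NOT R   [absorption]
= S AND P AND R OR S AND (NOT Q AND P OR P AND Q) AND NOT R AND NOT R   [idempotence]
= S AND P AND R OR S AND P AND NOT R AND NOT R   [distribution]
= S AND P AND R OR S AND P AND NOT R   [idempotence]
= S AND P   [distribution]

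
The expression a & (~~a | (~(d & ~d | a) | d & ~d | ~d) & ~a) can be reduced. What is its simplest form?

a & (~~a | (~(d & ~d | a) | d & ~d | ~d) & ~a)
= a & (~~a | (~(d & ~d | a) | ~d) & ~a)
= a & (a | (~(d & ~d | a) | ~d) & ~a)
= a & (a | (~a | ~d) & ~a)
= a & (a | ~a)
= a

a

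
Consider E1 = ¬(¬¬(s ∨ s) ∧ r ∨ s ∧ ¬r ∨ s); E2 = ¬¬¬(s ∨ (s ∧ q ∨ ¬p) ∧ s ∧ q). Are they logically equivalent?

Yes

E1: ¬(¬¬(s ∨ s) ∧ r ∨ s ∧ ¬r ∨ s)
    = ¬(¬¬(s ∨ s) ∧ r ∨ s)   (absorption)
    = ¬(¬¬s ∧ r ∨ s)   (idempotence)
    = ¬(s ∧ r ∨ s)   (double negation)
    = ¬s   (absorption)
E2: ¬¬¬(s ∨ (s ∧ q ∨ ¬p) ∧ s ∧ q)
    = ¬¬¬(s ∨ s ∧ q)   (absorption)
    = ¬(s ∨ s ∧ q)   (double negation)
    = ¬s   (absorption)
Both reduce to ¬s, so they are equivalent.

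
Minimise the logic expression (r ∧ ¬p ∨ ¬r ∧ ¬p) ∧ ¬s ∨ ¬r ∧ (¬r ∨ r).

¬p ∧ ¬s ∨ ¬r

(r ∧ ¬p ∨ ¬r ∧ ¬p) ∧ ¬s ∨ ¬r ∧ (¬r ∨ r)
= ¬p ∧ ¬s ∨ ¬r ∧ (¬r ∨ r)   (distribution)
= ¬p ∧ ¬s ∨ ¬r   (complement / identity)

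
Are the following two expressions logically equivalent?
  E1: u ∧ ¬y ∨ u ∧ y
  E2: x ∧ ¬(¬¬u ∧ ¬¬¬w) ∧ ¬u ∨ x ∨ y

E1: u ∧ ¬y ∨ u ∧ y
    = u   — distribution
E2: x ∧ ¬(¬¬u ∧ ¬¬¬w) ∧ ¬u ∨ x ∨ y
    = x ∧ (¬u ∨ ¬¬w) ∧ ¬u ∨ x ∨ y   — De Morgan
    = x ∧ (¬u ∨ w) ∧ ¬u ∨ x ∨ y   — double negation
    = x ∧ ¬u ∨ x ∨ y   — absorption
    = x ∨ y   — absorption
These differ: at u=0, w=1, x=1, y=1, E1 = 0 but E2 = 1.

No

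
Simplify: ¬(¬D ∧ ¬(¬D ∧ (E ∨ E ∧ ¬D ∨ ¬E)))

¬(¬D ∧ ¬(¬D ∧ (E ∨ E ∧ ¬D ∨ ¬E)))
= ¬(¬D ∧ ¬(¬D ∧ (E ∨ ¬E)))   [absorption]
= ¬(¬D ∧ ¬¬D)   [complement / identity]
= D ∨ ¬D   [De Morgan]
= True   [complement]

True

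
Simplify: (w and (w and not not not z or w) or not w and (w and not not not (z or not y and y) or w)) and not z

w and not z

(w and (w and not not not z or w) or not w and (w and not not not (z or not y and y) or w)) and not z
= (w and (w and not not not z or w) or not w and (w and not not not z or w)) and not z   (complement / identity)
= (w and not not not z or w) and not z   (distribution)
= (w and not z or w) and not z   (double negation)
= w and not z   (absorption)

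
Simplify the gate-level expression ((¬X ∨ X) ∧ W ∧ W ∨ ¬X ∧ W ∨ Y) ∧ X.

((¬X ∨ X) ∧ W ∧ W ∨ ¬X ∧ W ∨ Y) ∧ X
= (W ∧ W ∨ ¬X ∧ W ∨ Y) ∧ X   [complement / identity]
= (W ∧ (W ∨ ¬X) ∨ Y) ∧ X   [distribution]
= (W ∨ Y) ∧ X   [absorption]

(W ∨ Y) ∧ X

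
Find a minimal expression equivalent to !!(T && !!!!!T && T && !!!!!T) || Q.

!!(T && !!!!!T && T && !!!!!T) || Q
= !!(T && !!!!!T) || Q   (idempotence)
= !!(T && !!!T) || Q   (double negation)
= T && !!!T || Q   (double negation)
= T && !T || Q   (double negation)
= Q   (complement / identity)

Q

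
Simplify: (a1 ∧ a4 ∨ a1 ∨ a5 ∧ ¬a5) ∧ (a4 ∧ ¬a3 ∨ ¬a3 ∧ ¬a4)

(a1 ∧ a4 ∨ a1 ∨ a5 ∧ ¬a5) ∧ (a4 ∧ ¬a3 ∨ ¬a3 ∧ ¬a4)
= (a1 ∧ a4 ∨ a1) ∧ (a4 ∧ ¬a3 ∨ ¬a3 ∧ ¬a4)   — complement / identity
= (a1 ∧ a4 ∨ a1) ∧ ¬a3   — distribution
= a1 ∧ ¬a3   — absorption

a1 ∧ ¬a3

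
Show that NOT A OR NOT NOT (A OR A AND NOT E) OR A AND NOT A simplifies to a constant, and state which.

NOT A OR NOT NOT (A OR A AND NOT E) OR A AND NOT A
= NOT A OR A OR A AND NOT E OR A AND NOT A
= NOT A OR A OR A AND NOT E
= NOT A OR A
= TRUE

TRUE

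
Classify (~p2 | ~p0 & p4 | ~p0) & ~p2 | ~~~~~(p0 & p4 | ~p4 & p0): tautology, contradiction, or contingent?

(~p2 | ~p0 & p4 | ~p0) & ~p2 | ~~~~~(p0 & p4 | ~p4 & p0)
= (~p2 | ~p0 & p4 | ~p0) & ~p2 | ~~~~~p0   — distribution
= (~p2 | ~p0) & ~p2 | ~~~~~p0   — absorption
= (~p2 | ~p0) & ~p2 | ~~~p0   — double negation
= ~p2 | ~~~p0   — absorption
= ~p2 | ~p0   — double negation
This depends on p0, p2, so it is not a constant.

contingent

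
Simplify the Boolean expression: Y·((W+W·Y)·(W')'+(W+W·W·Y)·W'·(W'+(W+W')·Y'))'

Y·((W+W·Y)·(W')'+(W+W·W·Y)·W'·(W'+(W+W')·Y'))'
= Y·((W+W·Y)·(W')'+(W+W·W·Y)·W'·(W'+Y'))'
= Y·((W+W·Y)·(W')'+(W+W·W·Y)·W')'
= Y·((W+W·Y)·(W')'+(W+W·Y)·W')'
= Y·((W+W·Y)·W+(W+W·Y)·W')'
= Y·(W+W·Y)'
= Y·W'

Y·W'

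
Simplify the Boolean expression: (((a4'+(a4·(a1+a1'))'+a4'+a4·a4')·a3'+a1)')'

(((a4'+(a4·(a1+a1'))'+a4'+a4·a4')·a3'+a1)')'
= (((a4'+a4'+a4'+a4·a4')·a3'+a1)')'   — complement / identity
= (((a4'+a4'+a4')·a3'+a1)')'   — complement / identity
= (((a4'+a4')·a3'+a1)')'   — idempotence
= ((a4'·a3'+a1)')'   — idempotence
= a4'·a3'+a1   — double negation

a4'·a3'+a1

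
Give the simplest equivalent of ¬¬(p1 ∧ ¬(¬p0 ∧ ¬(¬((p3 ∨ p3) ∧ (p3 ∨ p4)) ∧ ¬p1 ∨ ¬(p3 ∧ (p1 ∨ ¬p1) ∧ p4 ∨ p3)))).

¬¬(p1 ∧ ¬(¬p0 ∧ ¬(¬((p3 ∨ p3) ∧ (p3 ∨ p4)) ∧ ¬p1 ∨ ¬(p3 ∧ (p1 ∨ ¬p1) ∧ p4 ∨ p3))))
= ¬¬(p1 ∧ ¬(¬p0 ∧ ¬(¬((p3 ∨ p3) ∧ (p3 ∨ p4)) ∧ ¬p1 ∨ ¬(p3 ∧ p4 ∨ p3))))
= ¬¬(p1 ∧ ¬(¬p0 ∧ ¬(¬(p3 ∧ p4 ∨ p3) ∧ ¬p1 ∨ ¬(p3 ∧ p4 ∨ p3))))
= p1 ∧ ¬(¬p0 ∧ ¬(¬(p3 ∧ p4 ∨ p3) ∧ ¬p1 ∨ ¬(p3 ∧ p4 ∨ p3)))
= p1 ∧ ¬(¬p0 ∧ ¬¬(p3 ∧ p4 ∨ p3))
= p1 ∧ ¬(¬p0 ∧ ¬¬p3)
= p1 ∧ (p0 ∨ ¬p3)

p1 ∧ (p0 ∨ ¬p3)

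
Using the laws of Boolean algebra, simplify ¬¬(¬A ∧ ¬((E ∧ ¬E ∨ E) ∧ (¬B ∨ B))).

¬A ∧ ¬E

¬¬(¬A ∧ ¬((E ∧ ¬E ∨ E) ∧ (¬B ∨ B)))
= ¬¬(¬A ∧ ¬(E ∧ (¬B ∨ B)))   (complement / identity)
= ¬¬(¬A ∧ ¬E)   (complement / identity)
= ¬A ∧ ¬E   (double negation)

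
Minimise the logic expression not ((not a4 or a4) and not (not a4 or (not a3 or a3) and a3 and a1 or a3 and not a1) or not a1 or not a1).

not ((not a4 or a4) and not (not a4 or (not a3 or a3) and a3 and a1 or a3 and not a1) or not a1 or not a1)
= not ((not a4 or a4) and not (not a4 or a3 and a1 or a3 and not a1) or not a1 or not a1)   [complement / identity]
= not ((not a4 or a4) and not (not a4 or a3 and a1 or a3 and not a1) or not a1)   [idempotence]
= not ((not a4 or a4) and not (not a4 or a3) or not a1)   [distribution]
= not (not (not a4 or a3) or not a1)   [complement / identity]
= (not a4 or a3) and a1   [De Morgan]

(not a4 or a3) and a1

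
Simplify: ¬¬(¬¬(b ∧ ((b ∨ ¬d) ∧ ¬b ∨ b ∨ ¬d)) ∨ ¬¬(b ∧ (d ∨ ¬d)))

b

¬¬(¬¬(b ∧ ((b ∨ ¬d) ∧ ¬b ∨ b ∨ ¬d)) ∨ ¬¬(b ∧ (d ∨ ¬d)))
= ¬(¬(b ∧ ((b ∨ ¬d) ∧ ¬b ∨ b ∨ ¬d)) ∧ ¬(b ∧ (d ∨ ¬d)))   (De Morgan)
= ¬(¬(b ∧ ((b ∨ ¬d) ∧ ¬b ∨ b ∨ ¬d)) ∧ ¬b)   (complement / identity)
= ¬(¬(b ∧ (b ∨ ¬d)) ∧ ¬b)   (absorption)
= ¬(¬b ∧ ¬b)   (absorption)
= ¬¬b   (idempotence)
= b   (double negation)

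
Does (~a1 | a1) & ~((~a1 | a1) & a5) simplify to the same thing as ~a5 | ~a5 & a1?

Yes

E1: (~a1 | a1) & ~((~a1 | a1) & a5)
    = ~((~a1 | a1) & a5)   [complement / identity]
    = ~a5   [complement / identity]
E2: ~a5 | ~a5 & a1
    = ~a5   [absorption]
Both reduce to ~a5, so they are equivalent.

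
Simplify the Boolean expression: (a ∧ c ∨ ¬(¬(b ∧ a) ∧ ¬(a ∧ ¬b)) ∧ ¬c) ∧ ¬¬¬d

a ∧ ¬d

(a ∧ c ∨ ¬(¬(b ∧ a) ∧ ¬(a ∧ ¬b)) ∧ ¬c) ∧ ¬¬¬d
= (a ∧ c ∨ (b ∧ a ∨ a ∧ ¬b) ∧ ¬c) ∧ ¬¬¬d   [De Morgan]
= (a ∧ c ∨ a ∧ ¬c) ∧ ¬¬¬d   [distribution]
= a ∧ ¬¬¬d   [distribution]
= a ∧ ¬d   [double negation]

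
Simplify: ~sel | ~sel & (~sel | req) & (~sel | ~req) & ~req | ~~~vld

~sel | ~sel & (~sel | req) & (~sel | ~req) & ~req | ~~~vld
= ~sel | ~sel & (~sel | ~req) & ~req | ~~~vld   (absorption)
= ~sel | ~sel & (~sel | ~req) & ~req | ~vld   (double negation)
= ~sel | ~sel & ~req | ~vld   (absorption)
= ~sel | ~vld   (absorption)

~sel | ~vld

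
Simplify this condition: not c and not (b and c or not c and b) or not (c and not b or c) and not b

not c and not (b and c or not c and b) or not (c and not b or c) and not b
= not c and not b or not (c and not b or c) and not b   (distribution)
= not c and not b or not c and not b   (absorption)
= not c and not b   (idempotence)

not c and not b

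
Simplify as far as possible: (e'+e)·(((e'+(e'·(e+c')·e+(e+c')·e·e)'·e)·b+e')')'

e'

(e'+e)·(((e'+(e'·(e+c')·e+(e+c')·e·e)'·e)·b+e')')'
= (e'+e)·(((e'+((e+c')·e)'·e)·b+e')')'   (distribution)
= (((e'+((e+c')·e)'·e)·b+e')')'   (complement / identity)
= (((e'+e'·e)·b+e')')'   (absorption)
= ((e'·b+e')')'   (complement / identity)
= ((e')')'   (absorption)
= e'   (double negation)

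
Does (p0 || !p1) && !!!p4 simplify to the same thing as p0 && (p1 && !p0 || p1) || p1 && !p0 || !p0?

E1: (p0 || !p1) && !!!p4
    = (p0 || !p1) && !p4   [double negation]
E2: p0 && (p1 && !p0 || p1) || p1 && !p0 || !p0
    = p0 && p1 || p1 && !p0 || !p0   [absorption]
    = p1 || !p0   [distribution]
These differ: at p0=0, p1=0, p4=1, E1 = 0 but E2 = 1.

No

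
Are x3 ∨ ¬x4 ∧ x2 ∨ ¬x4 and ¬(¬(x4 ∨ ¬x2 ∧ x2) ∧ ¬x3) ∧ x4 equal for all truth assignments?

No

E1: x3 ∨ ¬x4 ∧ x2 ∨ ¬x4
    = x3 ∨ ¬x4   (absorption)
E2: ¬(¬(x4 ∨ ¬x2 ∧ x2) ∧ ¬x3) ∧ x4
    = (x4 ∨ ¬x2 ∧ x2 ∨ x3) ∧ x4   (De Morgan)
    = (x4 ∨ x3) ∧ x4   (complement / identity)
    = x4   (absorption)
These differ: at x2=0, x3=0, x4=0, E1 = 1 but E2 = 0.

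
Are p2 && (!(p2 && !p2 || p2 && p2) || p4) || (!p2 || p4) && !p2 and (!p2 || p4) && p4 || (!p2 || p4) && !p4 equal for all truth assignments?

Yes

E1: p2 && (!(p2 && !p2 || p2 && p2) || p4) || (!p2 || p4) && !p2
    = p2 && (!p2 || p4) || (!p2 || p4) && !p2   (distribution)
    = !p2 || p4   (distribution)
E2: (!p2 || p4) && p4 || (!p2 || p4) && !p4
    = !p2 || p4   (distribution)
Both reduce to !p2 || p4, so they are equivalent.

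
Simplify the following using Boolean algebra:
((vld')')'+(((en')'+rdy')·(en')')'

vld'+en'

((vld')')'+(((en')'+rdy')·(en')')'
= ((vld')')'+((en')')'   — absorption
= vld'+((en')')'   — double negation
= vld'+en'   — double negation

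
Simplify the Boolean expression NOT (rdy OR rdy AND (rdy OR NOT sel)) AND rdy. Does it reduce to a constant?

NOT (rdy OR rdy AND (rdy OR NOT sel)) AND rdy
= NOT (rdy OR rdy) AND rdy
= NOT rdy AND rdy
= FALSE

FALSE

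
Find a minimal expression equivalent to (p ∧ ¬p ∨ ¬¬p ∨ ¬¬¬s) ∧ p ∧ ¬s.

p ∧ ¬s

(p ∧ ¬p ∨ ¬¬p ∨ ¬¬¬s) ∧ p ∧ ¬s
= (p ∧ ¬p ∨ p ∨ ¬¬¬s) ∧ p ∧ ¬s   [double negation]
= (p ∧ ¬p ∨ p ∨ ¬s) ∧ p ∧ ¬s   [double negation]
= (p ∨ ¬s) ∧ p ∧ ¬s   [complement / identity]
= p ∧ ¬s   [absorption]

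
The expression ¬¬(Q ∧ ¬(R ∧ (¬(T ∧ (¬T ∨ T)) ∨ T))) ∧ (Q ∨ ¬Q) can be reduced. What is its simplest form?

¬¬(Q ∧ ¬(R ∧ (¬(T ∧ (¬T ∨ T)) ∨ T))) ∧ (Q ∨ ¬Q)
= ¬¬(Q ∧ ¬(R ∧ (¬(T ∧ (¬T ∨ T)) ∨ T)))
= ¬¬(Q ∧ ¬(R ∧ (¬T ∨ T)))
= Q ∧ ¬(R ∧ (¬T ∨ T))
= Q ∧ ¬R

Q ∧ ¬R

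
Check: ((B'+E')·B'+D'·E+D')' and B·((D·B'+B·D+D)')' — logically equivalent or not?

Yes

E1: ((B'+E')·B'+D'·E+D')'
    = ((B'+E')·B'+D')'
    = (B'+D')'
    = B·D
E2: B·((D·B'+B·D+D)')'
    = B·((D+D)')'
    = B·(D')'
    = B·D
Both reduce to B·D, so they are equivalent.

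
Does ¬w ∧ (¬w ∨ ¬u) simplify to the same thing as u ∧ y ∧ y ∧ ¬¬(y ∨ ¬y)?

No

E1: ¬w ∧ (¬w ∨ ¬u)
    = ¬w   [absorption]
E2: u ∧ y ∧ y ∧ ¬¬(y ∨ ¬y)
    = u ∧ y ∧ ¬¬(y ∨ ¬y)   [idempotence]
    = u ∧ y ∧ (y ∨ ¬y)   [double negation]
    = u ∧ y   [complement / identity]
These differ: at u=0, w=0, y=0, E1 = 1 but E2 = 0.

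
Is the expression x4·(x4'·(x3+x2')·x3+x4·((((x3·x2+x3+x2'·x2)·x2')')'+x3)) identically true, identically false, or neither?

neither

x4·(x4'·(x3+x2')·x3+x4·((((x3·x2+x3+x2'·x2)·x2')')'+x3))
= x4·(x4'·x3+x4·((((x3·x2+x3+x2'·x2)·x2')')'+x3))
= x4·(x4'·x3+x4·((((x3·x2+x3)·x2')')'+x3))
= x4·(x4'·x3+x4·(((x3·x2')')'+x3))
= x4·(x4'·x3+x4·(x3·x2'+x3))
= x4·(x4'·x3+x4·x3)
= x4·x3
This depends on x3, x4, so it is not a constant.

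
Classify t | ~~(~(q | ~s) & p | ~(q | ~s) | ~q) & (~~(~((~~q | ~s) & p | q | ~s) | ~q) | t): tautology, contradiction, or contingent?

t | ~~(~(q | ~s) & p | ~(q | ~s) | ~q) & (~~(~((~~q | ~s) & p | q | ~s) | ~q) | t)
= t | ~~(~(q | ~s) & p | ~(q | ~s) | ~q) & (~~(~((q | ~s) & p | q | ~s) | ~q) | t)   [double negation]
= t | ~~(~(q | ~s) | ~q) & (~~(~((q | ~s) & p | q | ~s) | ~q) | t)   [absorption]
= t | ~~(~(q | ~s) | ~q) & (~~(~(q | ~s) | ~q) | t)   [absorption]
= t | ~~(~(q | ~s) | ~q)   [absorption]
= t | ~((q | ~s) & q)   [De Morgan]
= t | ~q   [absorption]
This depends on q, t, so it is not a constant.

contingent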